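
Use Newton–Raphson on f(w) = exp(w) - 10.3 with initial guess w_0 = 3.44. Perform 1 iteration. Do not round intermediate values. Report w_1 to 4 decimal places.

f'(w) = exp(w)
w_0 = 3.440000: f = 20.886958, f' = 31.186958 → w_1 = 3.440000 - (20.886958)/(31.186958) = 2.770266

2.7703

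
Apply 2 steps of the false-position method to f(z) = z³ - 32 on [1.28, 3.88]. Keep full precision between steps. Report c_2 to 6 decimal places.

False-position update: c = (a·f(b) − b·f(a))/(f(b) − f(a)); replace the endpoint whose sign matches f(c).
f(1.280000) = -29.902848, f(3.880000) = 26.411072
step 1: c = 2.660607, f(c) = -13.166012 < 0 → new bracket [2.660607, 3.880000]
step 2: c = 3.066260, f(c) = -3.171186 < 0 → new bracket [3.066260, 3.880000]

3.066260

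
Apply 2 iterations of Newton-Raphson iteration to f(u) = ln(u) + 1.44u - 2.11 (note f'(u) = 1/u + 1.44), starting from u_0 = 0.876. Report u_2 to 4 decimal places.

Newton update: u ← u − f(u)/f'(u).
u_0 = 0.876000: f = -0.980949, f' = 2.581553 → u_1 = 0.876000 - (-0.980949)/(2.581553) = 1.255984
u_1 = 1.255984: f = -0.073463, f' = 2.236188 → u_2 = 1.255984 - (-0.073463)/(2.236188) = 1.288836

1.2888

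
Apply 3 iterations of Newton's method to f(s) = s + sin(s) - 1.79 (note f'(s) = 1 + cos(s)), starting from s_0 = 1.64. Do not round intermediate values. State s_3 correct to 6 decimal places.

0.966846

s_0 = 1.640000: f = 0.847606, f' = 0.930852 → s_1 = 1.640000 - (0.847606)/(0.930852) = 0.729429
s_1 = 0.729429: f = -0.394127, f' = 1.745555 → s_2 = 0.729429 - (-0.394127)/(1.745555) = 0.955218
s_2 = 0.955218: f = -0.018343, f' = 1.577431 → s_3 = 0.955218 - (-0.018343)/(1.577431) = 0.966846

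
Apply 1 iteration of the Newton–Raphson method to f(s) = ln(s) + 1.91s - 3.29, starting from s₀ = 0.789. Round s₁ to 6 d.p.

f'(s) = 1/s + 1.91
s_0 = 0.789000: f = -2.019999, f' = 3.177427 → s_1 = 0.789000 - (-2.019999)/(3.177427) = 1.424734

1.424734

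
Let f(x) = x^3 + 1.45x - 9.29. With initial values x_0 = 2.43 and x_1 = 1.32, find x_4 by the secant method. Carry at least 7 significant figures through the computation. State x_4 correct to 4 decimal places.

1.8702

f(x_0) = 8.582407, f(x_1) = -5.076032
x_2 = 1.320000 - (-5.076032)·(1.320000 - 2.430000)/(-5.076032 - (8.582407)) = 1.732521; f(x_2) = -1.577457
x_3 = 1.732521 - (-1.577457)·(1.732521 - 1.320000)/(-1.577457 - (-5.076032)) = 1.918521; f(x_3) = 0.553401
x_4 = 1.918521 - (0.553401)·(1.918521 - 1.732521)/(0.553401 - (-1.577457)) = 1.870215; f(x_4) = -0.036724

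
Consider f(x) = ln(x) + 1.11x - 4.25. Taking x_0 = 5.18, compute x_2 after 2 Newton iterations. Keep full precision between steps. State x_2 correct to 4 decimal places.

2.8763

Newton update: x ← x − f(x)/f'(x).
f'(x) = 1/x + 1.11
x_0 = 5.180000: f = 3.144605, f' = 1.303050 → x_1 = 5.180000 - (3.144605)/(1.303050) = 2.766735
x_1 = 2.766735: f = -0.161256, f' = 1.471437 → x_2 = 2.766735 - (-0.161256)/(1.471437) = 2.876326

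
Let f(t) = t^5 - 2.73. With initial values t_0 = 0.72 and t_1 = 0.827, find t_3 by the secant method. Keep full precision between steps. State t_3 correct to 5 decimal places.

f(t_0) = -2.536508, f(t_1) = -2.343163
t_2 = 0.827000 - (-2.343163)·(0.827000 - 0.720000)/(-2.343163 - (-2.536508)) = 2.123743; f(t_2) = 40.472556
t_3 = 2.123743 - (40.472556)·(2.123743 - 0.827000)/(40.472556 - (-2.343163)) = 0.897966; f(t_3) = -2.146151

0.89797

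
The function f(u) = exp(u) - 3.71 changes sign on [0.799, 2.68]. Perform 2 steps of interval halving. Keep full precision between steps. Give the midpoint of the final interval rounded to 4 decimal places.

1.5044

f(0.799000) = -1.486684, f(2.680000) = 10.875093 (opposite signs)
step 1: m = 1.739500, f(m) = 1.984495 > 0 → root in [0.799000, 1.739500]
step 2: m = 1.269250, f(m) = -0.151817 < 0 → root in [1.269250, 1.739500]
Midpoint of [1.269250, 1.739500] = 1.504375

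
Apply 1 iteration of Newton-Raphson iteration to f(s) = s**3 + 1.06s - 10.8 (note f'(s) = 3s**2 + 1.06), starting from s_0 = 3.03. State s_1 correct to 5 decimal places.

2.32273

s_0 = 3.030000: f = 20.229927, f' = 28.602700 → s_1 = 3.030000 - (20.229927)/(28.602700) = 2.322727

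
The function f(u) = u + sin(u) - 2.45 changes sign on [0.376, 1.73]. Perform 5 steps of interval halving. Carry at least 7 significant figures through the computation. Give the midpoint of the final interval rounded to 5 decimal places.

1.45497

f(0.376000) = -1.706797, f(1.730000) = 0.267354 (opposite signs)
step 1: m = 1.053000, f(m) = -0.528088 < 0 → root in [1.053000, 1.730000]
step 2: m = 1.391500, f(m) = -0.074531 < 0 → root in [1.391500, 1.730000]
step 3: m = 1.560750, f(m) = 0.110700 > 0 → root in [1.391500, 1.560750]
step 4: m = 1.476125, f(m) = 0.021647 > 0 → root in [1.391500, 1.476125]
step 5: m = 1.433813, f(m) = -0.025555 < 0 → root in [1.433813, 1.476125]
Midpoint of [1.433813, 1.476125] = 1.454969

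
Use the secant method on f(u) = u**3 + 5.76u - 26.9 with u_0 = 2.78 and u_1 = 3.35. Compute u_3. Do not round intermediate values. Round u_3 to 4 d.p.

2.3932

f(u_0) = 10.597752, f(u_1) = 29.991375
u_2 = 3.350000 - (29.991375)·(3.350000 - 2.780000)/(29.991375 - (10.597752)) = 2.468520; f(u_2) = 2.360835
u_3 = 2.468520 - (2.360835)·(2.468520 - 3.350000)/(2.360835 - (29.991375)) = 2.393204; f(u_3) = 0.591755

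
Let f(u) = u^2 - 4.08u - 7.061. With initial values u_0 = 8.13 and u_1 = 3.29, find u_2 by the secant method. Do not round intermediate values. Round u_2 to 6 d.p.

f(u_0) = 25.865500, f(u_1) = -9.660100
u_2 = 3.290000 - (-9.660100)·(3.290000 - 8.130000)/(-9.660100 - (25.865500)) = 4.606090; f(u_2) = -4.637783

4.606090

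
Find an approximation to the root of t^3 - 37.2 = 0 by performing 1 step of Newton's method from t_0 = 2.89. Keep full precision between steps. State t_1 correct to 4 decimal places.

f'(t) = 3t^2
t_0 = 2.890000: f = -13.062431, f' = 25.056300 → t_1 = 2.890000 - (-13.062431)/(25.056300) = 3.411323

3.4113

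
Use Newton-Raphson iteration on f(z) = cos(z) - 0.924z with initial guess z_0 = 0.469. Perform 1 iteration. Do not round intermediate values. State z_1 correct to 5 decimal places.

f'(z) = -sin(z) - 0.924
z_0 = 0.469000: f = 0.458665, f' = -1.375994 → z_1 = 0.469000 - (0.458665)/(-1.375994) = 0.802333

0.80233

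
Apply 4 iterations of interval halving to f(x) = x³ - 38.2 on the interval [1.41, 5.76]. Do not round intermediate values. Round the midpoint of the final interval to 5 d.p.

f(1.410000) = -35.396779, f(5.760000) = 152.902976 (opposite signs)
step 1: m = 3.585000, f(m) = 7.875227 > 0 → root in [1.410000, 3.585000]
step 2: m = 2.497500, f(m) = -22.621828 < 0 → root in [2.497500, 3.585000]
step 3: m = 3.041250, f(m) = -10.070866 < 0 → root in [3.041250, 3.585000]
step 4: m = 3.313125, f(m) = -1.832499 < 0 → root in [3.313125, 3.585000]
Midpoint of [3.313125, 3.585000] = 3.449063

3.44906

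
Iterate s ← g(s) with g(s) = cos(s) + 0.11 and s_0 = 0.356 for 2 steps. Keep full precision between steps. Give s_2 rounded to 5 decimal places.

s_1 = g(0.356000) = 1.047298
s_2 = g(1.047298) = 0.609913

0.60991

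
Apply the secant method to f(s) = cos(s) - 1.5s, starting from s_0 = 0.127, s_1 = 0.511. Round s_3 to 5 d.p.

f(s_0) = 0.801446, f(s_1) = 0.105756
s_2 = 0.511000 - (0.105756)·(0.511000 - 0.127000)/(0.105756 - (0.801446)) = 0.569374; f(s_2) = -0.011822
s_3 = 0.569374 - (-0.011822)·(0.569374 - 0.511000)/(-0.011822 - (0.105756)) = 0.563505; f(s_3) = 0.000132

0.56350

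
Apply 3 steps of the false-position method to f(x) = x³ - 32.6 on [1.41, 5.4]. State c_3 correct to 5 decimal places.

f(1.410000) = -29.796779, f(5.400000) = 124.864000
step 1: c = 2.178709, f(c) = -22.258162 < 0 → new bracket [2.178709, 5.400000]
step 2: c = 2.666059, f(c) = -13.649991 < 0 → new bracket [2.666059, 5.400000]
step 3: c = 2.935478, f(c) = -7.304894 < 0 → new bracket [2.935478, 5.400000]

2.93548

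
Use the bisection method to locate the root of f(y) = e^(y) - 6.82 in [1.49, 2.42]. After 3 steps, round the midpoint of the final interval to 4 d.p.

f(1.490000) = -2.382904, f(2.420000) = 4.425859 (opposite signs)
step 1: m = 1.955000, f(m) = 0.243919 > 0 → root in [1.490000, 1.955000]
step 2: m = 1.722500, f(m) = -1.221493 < 0 → root in [1.722500, 1.955000]
step 3: m = 1.838750, f(m) = -0.531327 < 0 → root in [1.838750, 1.955000]
Midpoint of [1.838750, 1.955000] = 1.896875

1.8969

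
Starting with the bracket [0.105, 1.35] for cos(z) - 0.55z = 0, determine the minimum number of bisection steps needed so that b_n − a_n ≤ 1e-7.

Initial width b − a = 1.35 − 0.105 = 1.245000.
After n steps the width is (b−a)/2^n; need (b−a)/2^n ≤ 1e-7.
So n ≥ log₂(1.245000/1e-7) = log₂(12450000.0000) ≈ 23.5696.
Hence n = 24.

24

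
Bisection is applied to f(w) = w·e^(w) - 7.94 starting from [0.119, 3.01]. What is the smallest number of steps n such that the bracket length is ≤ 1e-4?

Initial width b − a = 3.01 − 0.119 = 2.891000.
After n steps the width is (b−a)/2^n; need (b−a)/2^n ≤ 1e-4.
So n ≥ log₂(2.891000/1e-4) = log₂(28910.0000) ≈ 14.8193.
Hence n = 15.

15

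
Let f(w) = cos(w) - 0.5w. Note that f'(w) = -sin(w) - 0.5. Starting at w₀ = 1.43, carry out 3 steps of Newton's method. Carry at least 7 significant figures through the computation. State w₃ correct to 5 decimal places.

1.02987

w_0 = 1.430000: f = -0.574668, f' = -1.490105 → w_1 = 1.430000 - (-0.574668)/(-1.490105) = 1.044344
w_1 = 1.044344: f = -0.019702, f' = -1.364595 → w_2 = 1.044344 - (-0.019702)/(-1.364595) = 1.029905
w_2 = 1.029905: f = -0.000053, f' = -1.357250 → w_3 = 1.029905 - (-0.000053)/(-1.357250) = 1.029867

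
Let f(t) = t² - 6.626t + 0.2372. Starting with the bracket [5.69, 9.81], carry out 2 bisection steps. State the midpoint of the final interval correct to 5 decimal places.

6.20500

f(5.690000) = -5.088640, f(9.810000) = 31.472240 (opposite signs)
step 1: m = 7.750000, f(m) = 8.948200 > 0 → root in [5.690000, 7.750000]
step 2: m = 6.720000, f(m) = 0.868880 > 0 → root in [5.690000, 6.720000]
Midpoint of [5.690000, 6.720000] = 6.205000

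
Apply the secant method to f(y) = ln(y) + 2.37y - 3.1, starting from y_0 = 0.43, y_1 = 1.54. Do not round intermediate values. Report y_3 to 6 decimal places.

f(y_0) = -2.924870, f(y_1) = 0.981582
y_2 = 1.540000 - (0.981582)·(1.540000 - 0.430000)/(0.981582 - (-2.924870)) = 1.261088; f(y_2) = 0.120753
y_3 = 1.261088 - (0.120753)·(1.261088 - 1.540000)/(0.120753 - (0.981582)) = 1.221963; f(y_3) = -0.003488

1.221963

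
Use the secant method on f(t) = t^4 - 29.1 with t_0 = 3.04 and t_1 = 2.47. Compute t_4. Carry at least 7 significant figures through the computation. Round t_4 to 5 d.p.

f(t_0) = 56.307171, f(t_1) = 8.120981
t_2 = 2.470000 - (8.120981)·(2.470000 - 3.040000)/(8.120981 - (56.307171)) = 2.373936; f(t_2) = 2.659672
t_3 = 2.373936 - (2.659672)·(2.373936 - 2.470000)/(2.659672 - (8.120981)) = 2.327153; f(t_3) = 0.229145
t_4 = 2.327153 - (0.229145)·(2.327153 - 2.373936)/(0.229145 - (2.659672)) = 2.322742; f(t_4) = 0.007427

2.32274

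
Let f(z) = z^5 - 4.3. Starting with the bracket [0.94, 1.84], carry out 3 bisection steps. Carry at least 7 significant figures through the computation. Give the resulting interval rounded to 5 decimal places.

f(0.940000) = -3.566096, f(1.840000) = 16.790609 (opposite signs)
step 1: m = 1.390000, f(m) = 0.888884 > 0 → root in [0.940000, 1.390000]
step 2: m = 1.165000, f(m) = -2.154000 < 0 → root in [1.165000, 1.390000]
step 3: m = 1.277500, f(m) = -0.897450 < 0 → root in [1.277500, 1.390000]

[1.27750, 1.39000]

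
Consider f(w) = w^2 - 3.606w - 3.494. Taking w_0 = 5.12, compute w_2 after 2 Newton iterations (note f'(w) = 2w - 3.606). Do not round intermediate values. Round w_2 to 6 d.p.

4.401218

Newton update: w ← w − f(w)/f'(w).
w_0 = 5.120000: f = 4.257680, f' = 6.634000 → w_1 = 5.120000 - (4.257680)/(6.634000) = 4.478203
w_1 = 4.478203: f = 0.411903, f' = 5.350406 → w_2 = 4.478203 - (0.411903)/(5.350406) = 4.401218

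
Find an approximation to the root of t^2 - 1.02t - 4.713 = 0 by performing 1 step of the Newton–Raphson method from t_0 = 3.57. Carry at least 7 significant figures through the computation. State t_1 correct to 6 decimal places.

2.852598

Newton update: t ← t − f(t)/f'(t).
f'(t) = 2t - 1.02
t_0 = 3.570000: f = 4.390500, f' = 6.120000 → t_1 = 3.570000 - (4.390500)/(6.120000) = 2.852598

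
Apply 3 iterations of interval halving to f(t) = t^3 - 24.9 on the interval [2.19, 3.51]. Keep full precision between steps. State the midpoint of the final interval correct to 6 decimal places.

f(2.190000) = -14.396541, f(3.510000) = 18.343551 (opposite signs)
step 1: m = 2.850000, f(m) = -1.750875 < 0 → root in [2.850000, 3.510000]
step 2: m = 3.180000, f(m) = 7.257432 > 0 → root in [2.850000, 3.180000]
step 3: m = 3.015000, f(m) = 2.507028 > 0 → root in [2.850000, 3.015000]
Midpoint of [2.850000, 3.015000] = 2.932500

2.932500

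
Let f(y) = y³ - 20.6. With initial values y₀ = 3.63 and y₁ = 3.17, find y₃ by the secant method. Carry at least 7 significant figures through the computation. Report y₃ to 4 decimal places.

f(y_0) = 27.232147, f(y_1) = 11.255013
y_2 = 3.170000 - (11.255013)·(3.170000 - 3.630000)/(11.255013 - (27.232147)) = 2.845955; f(y_2) = 2.450705
y_3 = 2.845955 - (2.450705)·(2.845955 - 3.170000)/(2.450705 - (11.255013)) = 2.755756; f(y_3) = 0.327749

2.7558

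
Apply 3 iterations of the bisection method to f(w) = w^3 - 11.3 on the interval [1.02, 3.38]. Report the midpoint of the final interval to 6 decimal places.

f(1.020000) = -10.238792, f(3.380000) = 27.314472 (opposite signs)
step 1: m = 2.200000, f(m) = -0.652000 < 0 → root in [2.200000, 3.380000]
step 2: m = 2.790000, f(m) = 10.417639 > 0 → root in [2.200000, 2.790000]
step 3: m = 2.495000, f(m) = 4.231437 > 0 → root in [2.200000, 2.495000]
Midpoint of [2.200000, 2.495000] = 2.347500

2.347500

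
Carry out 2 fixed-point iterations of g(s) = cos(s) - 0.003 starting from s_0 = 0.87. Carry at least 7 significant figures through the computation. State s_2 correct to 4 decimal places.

0.7980

s_1 = g(0.870000) = 0.641827
s_2 = g(0.641827) = 0.798004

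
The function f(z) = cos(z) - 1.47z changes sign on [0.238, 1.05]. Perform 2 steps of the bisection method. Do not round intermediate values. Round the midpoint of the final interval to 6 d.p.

0.542500

f(0.238000) = 0.621951, f(1.050000) = -1.045929 (opposite signs)
step 1: m = 0.644000, f(m) = -0.146979 < 0 → root in [0.238000, 0.644000]
step 2: m = 0.441000, f(m) = 0.256055 > 0 → root in [0.441000, 0.644000]
Midpoint of [0.441000, 0.644000] = 0.542500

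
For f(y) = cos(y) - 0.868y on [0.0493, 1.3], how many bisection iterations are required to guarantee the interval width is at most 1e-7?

24

Initial width b − a = 1.3 − 0.0493 = 1.250700.
After n steps the width is (b−a)/2^n; need (b−a)/2^n ≤ 1e-7.
So n ≥ log₂(1.250700/1e-7) = log₂(12507000.0000) ≈ 23.5762.
Hence n = 24.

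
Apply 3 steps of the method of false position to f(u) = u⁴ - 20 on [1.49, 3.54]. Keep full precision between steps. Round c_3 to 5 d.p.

f(1.490000) = -15.071156, f(3.540000) = 137.040999
step 1: c = 1.693112, f(c) = -11.782434 < 0 → new bracket [1.693112, 3.540000]
step 2: c = 1.839332, f(c) = -8.554360 < 0 → new bracket [1.839332, 3.540000]
step 3: c = 1.939253, f(c) = -5.857113 < 0 → new bracket [1.939253, 3.540000]

1.93925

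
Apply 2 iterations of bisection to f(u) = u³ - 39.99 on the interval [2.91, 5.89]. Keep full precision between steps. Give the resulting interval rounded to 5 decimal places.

[2.91000, 3.65500]

f(2.910000) = -15.347829, f(5.890000) = 164.346469 (opposite signs)
step 1: m = 4.400000, f(m) = 45.194000 > 0 → root in [2.910000, 4.400000]
step 2: m = 3.655000, f(m) = 8.837236 > 0 → root in [2.910000, 3.655000]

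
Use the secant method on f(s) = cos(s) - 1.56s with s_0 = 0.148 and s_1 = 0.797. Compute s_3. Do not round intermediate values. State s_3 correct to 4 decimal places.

f(s_0) = 0.758188, f(s_1) = -0.544464
s_2 = 0.797000 - (-0.544464)·(0.797000 - 0.148000)/(-0.544464 - (0.758188)) = 0.525740; f(s_2) = 0.044798
s_3 = 0.525740 - (0.044798)·(0.525740 - 0.797000)/(0.044798 - (-0.544464)) = 0.546362; f(s_3) = 0.002095

0.5464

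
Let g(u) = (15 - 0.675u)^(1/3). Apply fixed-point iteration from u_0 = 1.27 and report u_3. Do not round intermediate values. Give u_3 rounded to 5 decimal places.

2.37509

u_1 = g(1.270000) = 2.418306
u_2 = g(2.418306) = 2.373294
u_3 = g(2.373294) = 2.375091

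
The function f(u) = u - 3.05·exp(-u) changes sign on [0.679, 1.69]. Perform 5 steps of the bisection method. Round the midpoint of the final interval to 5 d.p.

1.07392

f(0.679000) = -0.867728, f(1.690000) = 1.127215 (opposite signs)
step 1: m = 1.184500, f(m) = 0.251508 > 0 → root in [0.679000, 1.184500]
step 2: m = 0.931750, f(m) = -0.269535 < 0 → root in [0.931750, 1.184500]
step 3: m = 1.058125, f(m) = -0.000548 < 0 → root in [1.058125, 1.184500]
step 4: m = 1.121312, f(m) = 0.127464 > 0 → root in [1.058125, 1.121312]
step 5: m = 1.089719, f(m) = 0.063970 > 0 → root in [1.058125, 1.089719]
Midpoint of [1.058125, 1.089719] = 1.073922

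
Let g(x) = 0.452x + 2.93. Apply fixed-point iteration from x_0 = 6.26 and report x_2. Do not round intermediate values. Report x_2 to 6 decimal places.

x_1 = g(6.260000) = 5.759520
x_2 = g(5.759520) = 5.533303

5.533303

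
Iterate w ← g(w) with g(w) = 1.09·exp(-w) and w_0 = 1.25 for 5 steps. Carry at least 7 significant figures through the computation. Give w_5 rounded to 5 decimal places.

0.55936

w_1 = g(1.250000) = 0.312290
w_2 = g(0.312290) = 0.797628
w_3 = g(0.797628) = 0.490932
w_4 = g(0.490932) = 0.667141
w_5 = g(0.667141) = 0.559359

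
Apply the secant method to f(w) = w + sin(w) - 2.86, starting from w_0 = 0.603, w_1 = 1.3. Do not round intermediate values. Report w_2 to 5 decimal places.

Secant update: w_(k+1) = w_k − f(w_k)·(w_k − w_(k-1))/(f(w_k) − f(w_(k-1))).
f(w_0) = -1.689884, f(w_1) = -0.596442
w_2 = 1.300000 - (-0.596442)·(1.300000 - 0.603000)/(-0.596442 - (-1.689884)) = 1.680194; f(w_2) = -0.185784

1.68019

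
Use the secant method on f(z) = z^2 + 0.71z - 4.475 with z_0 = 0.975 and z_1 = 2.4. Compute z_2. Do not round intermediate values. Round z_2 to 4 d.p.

Secant update: z_(k+1) = z_k − f(z_k)·(z_k − z_(k-1))/(f(z_k) − f(z_(k-1))).
f(z_0) = -2.832125, f(z_1) = 2.989000
z_2 = 2.400000 - (2.989000)·(2.400000 - 0.975000)/(2.989000 - (-2.832125)) = 1.668299; f(z_2) = -0.507288

1.6683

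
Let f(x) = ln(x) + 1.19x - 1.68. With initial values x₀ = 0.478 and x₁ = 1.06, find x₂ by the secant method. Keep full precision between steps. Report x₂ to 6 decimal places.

f(x_0) = -1.849325, f(x_1) = -0.360331
x_2 = 1.060000 - (-0.360331)·(1.060000 - 0.478000)/(-0.360331 - (-1.849325)) = 1.200842; f(x_2) = -0.067975

1.200842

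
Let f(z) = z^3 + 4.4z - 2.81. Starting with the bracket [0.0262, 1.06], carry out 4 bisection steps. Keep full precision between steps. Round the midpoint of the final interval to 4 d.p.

f(0.026200) = -2.694702, f(1.060000) = 3.045016 (opposite signs)
step 1: m = 0.543100, f(m) = -0.260169 < 0 → root in [0.543100, 1.060000]
step 2: m = 0.801550, f(m) = 1.231802 > 0 → root in [0.543100, 0.801550]
step 3: m = 0.672325, f(m) = 0.452135 > 0 → root in [0.543100, 0.672325]
step 4: m = 0.607713, f(m) = 0.088372 > 0 → root in [0.543100, 0.607713]
Midpoint of [0.543100, 0.607713] = 0.575406

0.5754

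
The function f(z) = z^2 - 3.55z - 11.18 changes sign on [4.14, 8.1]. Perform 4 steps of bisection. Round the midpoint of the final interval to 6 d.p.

5.501250

f(4.140000) = -8.737400, f(8.100000) = 25.675000 (opposite signs)
step 1: m = 6.120000, f(m) = 4.548400 > 0 → root in [4.140000, 6.120000]
step 2: m = 5.130000, f(m) = -3.074600 < 0 → root in [5.130000, 6.120000]
step 3: m = 5.625000, f(m) = 0.491875 > 0 → root in [5.130000, 5.625000]
step 4: m = 5.377500, f(m) = -1.352619 < 0 → root in [5.377500, 5.625000]
Midpoint of [5.377500, 5.625000] = 5.501250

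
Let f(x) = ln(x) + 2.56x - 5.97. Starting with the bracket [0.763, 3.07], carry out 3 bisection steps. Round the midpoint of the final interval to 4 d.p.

2.0607

f(0.763000) = -4.287217, f(3.070000) = 3.010878 (opposite signs)
step 1: m = 1.916500, f(m) = -0.413259 < 0 → root in [1.916500, 3.070000]
step 2: m = 2.493250, f(m) = 1.326307 > 0 → root in [1.916500, 2.493250]
step 3: m = 2.204875, f(m) = 0.465151 > 0 → root in [1.916500, 2.204875]
Midpoint of [1.916500, 2.204875] = 2.060687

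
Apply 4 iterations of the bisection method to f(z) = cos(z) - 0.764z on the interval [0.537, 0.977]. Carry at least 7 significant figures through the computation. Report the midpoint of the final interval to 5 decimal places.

f(0.537000) = 0.448979, f(0.977000) = -0.186916 (opposite signs)
step 1: m = 0.757000, f(m) = 0.148552 > 0 → root in [0.757000, 0.977000]
step 2: m = 0.867000, f(m) = -0.015271 < 0 → root in [0.757000, 0.867000]
step 3: m = 0.812000, f(m) = 0.067680 > 0 → root in [0.812000, 0.867000]
step 4: m = 0.839500, f(m) = 0.026457 > 0 → root in [0.839500, 0.867000]
Midpoint of [0.839500, 0.867000] = 0.853250

0.85325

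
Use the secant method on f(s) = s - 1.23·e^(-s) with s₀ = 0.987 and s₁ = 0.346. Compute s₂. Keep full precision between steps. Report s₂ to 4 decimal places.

0.6652

Secant update: s_(k+1) = s_k − f(s_k)·(s_k − s_(k-1))/(f(s_k) − f(s_(k-1))).
f(s_0) = 0.528587, f(s_1) = -0.524240
s_2 = 0.346000 - (-0.524240)·(0.346000 - 0.987000)/(-0.524240 - (0.528587)) = 0.665177; f(s_2) = 0.032732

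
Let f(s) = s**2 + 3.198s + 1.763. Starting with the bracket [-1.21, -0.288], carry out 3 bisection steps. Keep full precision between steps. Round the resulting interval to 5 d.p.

f(-1.210000) = -0.642480, f(-0.288000) = 0.924920 (opposite signs)
step 1: m = -0.749000, f(m) = -0.071301 < 0 → root in [-0.749000, -0.288000]
step 2: m = -0.518500, f(m) = 0.373679 > 0 → root in [-0.749000, -0.518500]
step 3: m = -0.633750, f(m) = 0.137907 > 0 → root in [-0.749000, -0.633750]

[-0.74900, -0.63375]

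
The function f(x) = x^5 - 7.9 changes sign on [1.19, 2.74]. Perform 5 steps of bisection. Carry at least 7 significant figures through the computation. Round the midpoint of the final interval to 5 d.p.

f(1.190000) = -5.513646, f(2.740000) = 146.537518 (opposite signs)
step 1: m = 1.965000, f(m) = 21.396300 > 0 → root in [1.190000, 1.965000]
step 2: m = 1.577500, f(m) = 1.868926 > 0 → root in [1.190000, 1.577500]
step 3: m = 1.383750, f(m) = -2.826728 < 0 → root in [1.383750, 1.577500]
step 4: m = 1.480625, f(m) = -0.784173 < 0 → root in [1.480625, 1.577500]
step 5: m = 1.529063, f(m) = 0.458458 > 0 → root in [1.480625, 1.529063]
Midpoint of [1.480625, 1.529063] = 1.504844

1.50484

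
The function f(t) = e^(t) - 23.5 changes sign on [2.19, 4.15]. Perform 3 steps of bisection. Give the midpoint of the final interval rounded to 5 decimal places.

3.04750

f(2.190000) = -14.564787, f(4.150000) = 39.934000 (opposite signs)
step 1: m = 3.170000, f(m) = 0.307484 > 0 → root in [2.190000, 3.170000]
step 2: m = 2.680000, f(m) = -8.914907 < 0 → root in [2.680000, 3.170000]
step 3: m = 2.925000, f(m) = -4.865774 < 0 → root in [2.925000, 3.170000]
Midpoint of [2.925000, 3.170000] = 3.047500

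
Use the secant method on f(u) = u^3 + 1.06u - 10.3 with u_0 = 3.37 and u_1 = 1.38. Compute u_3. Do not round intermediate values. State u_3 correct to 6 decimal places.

2.133969

f(u_0) = 31.544953, f(u_1) = -6.209128
u_2 = 1.380000 - (-6.209128)·(1.380000 - 3.370000)/(-6.209128 - (31.544953)) = 1.707280; f(u_2) = -3.513893
u_3 = 1.707280 - (-3.513893)·(1.707280 - 1.380000)/(-3.513893 - (-6.209128)) = 2.133969; f(u_3) = 1.679731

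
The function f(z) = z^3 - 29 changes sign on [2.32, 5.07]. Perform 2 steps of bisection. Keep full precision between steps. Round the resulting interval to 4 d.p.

f(2.320000) = -16.512832, f(5.070000) = 101.323843 (opposite signs)
step 1: m = 3.695000, f(m) = 21.447927 > 0 → root in [2.320000, 3.695000]
step 2: m = 3.007500, f(m) = -1.796993 < 0 → root in [3.007500, 3.695000]

[3.0075, 3.6950]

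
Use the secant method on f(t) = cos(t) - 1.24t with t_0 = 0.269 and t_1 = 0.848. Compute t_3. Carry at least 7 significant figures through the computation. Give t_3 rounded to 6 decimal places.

0.643896

f(t_0) = 0.630477, f(t_1) = -0.390036
t_2 = 0.848000 - (-0.390036)·(0.848000 - 0.269000)/(-0.390036 - (0.630477)) = 0.626709; f(t_2) = 0.032843
t_3 = 0.626709 - (0.032843)·(0.626709 - 0.848000)/(0.032843 - (-0.390036)) = 0.643896; f(t_3) = 0.001333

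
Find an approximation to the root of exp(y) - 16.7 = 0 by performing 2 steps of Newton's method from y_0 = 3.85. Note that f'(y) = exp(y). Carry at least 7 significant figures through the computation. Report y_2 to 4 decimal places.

2.8825

Newton update: y ← y − f(y)/f'(y).
y_0 = 3.850000: f = 30.293063, f' = 46.993063 → y_1 = 3.850000 - (30.293063)/(46.993063) = 3.205372
y_1 = 3.205372: f = 7.964664, f' = 24.664664 → y_2 = 3.205372 - (7.964664)/(24.664664) = 2.882454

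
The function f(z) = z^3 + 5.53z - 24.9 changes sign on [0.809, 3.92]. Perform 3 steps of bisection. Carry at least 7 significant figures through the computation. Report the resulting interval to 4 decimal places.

[1.9756, 2.3645]

f(0.809000) = -19.896755, f(3.920000) = 57.013888 (opposite signs)
step 1: m = 2.364500, f(m) = 1.395274 > 0 → root in [0.809000, 2.364500]
step 2: m = 1.586750, f(m) = -12.130192 < 0 → root in [1.586750, 2.364500]
step 3: m = 1.975625, f(m) = -6.263743 < 0 → root in [1.975625, 2.364500]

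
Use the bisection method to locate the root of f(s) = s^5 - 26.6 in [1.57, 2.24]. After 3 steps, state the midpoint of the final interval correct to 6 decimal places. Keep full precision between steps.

f(1.570000) = -17.061101, f(2.240000) = 29.794934 (opposite signs)
step 1: m = 1.905000, f(m) = -1.511488 < 0 → root in [1.905000, 2.240000]
step 2: m = 2.072500, f(m) = 11.636021 > 0 → root in [1.905000, 2.072500]
step 3: m = 1.988750, f(m) = 4.510068 > 0 → root in [1.905000, 1.988750]
Midpoint of [1.905000, 1.988750] = 1.946875

1.946875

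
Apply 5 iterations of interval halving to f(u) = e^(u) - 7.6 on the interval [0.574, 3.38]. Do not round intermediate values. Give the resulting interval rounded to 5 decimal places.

[1.97700, 2.06469]

f(0.574000) = -5.824646, f(3.380000) = 21.770771 (opposite signs)
step 1: m = 1.977000, f(m) = -0.378953 < 0 → root in [1.977000, 3.380000]
step 2: m = 2.678500, f(m) = 6.963232 > 0 → root in [1.977000, 2.678500]
step 3: m = 2.327750, f(m) = 2.654842 > 0 → root in [1.977000, 2.327750]
step 4: m = 2.152375, f(m) = 1.005272 > 0 → root in [1.977000, 2.152375]
step 5: m = 2.064687, f(m) = 0.282834 > 0 → root in [1.977000, 2.064687]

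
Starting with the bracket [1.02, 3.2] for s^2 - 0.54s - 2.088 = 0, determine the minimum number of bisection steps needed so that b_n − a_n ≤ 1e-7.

Initial width b − a = 3.2 − 1.02 = 2.180000.
After n steps the width is (b−a)/2^n; need (b−a)/2^n ≤ 1e-7.
So n ≥ log₂(2.180000/1e-7) = log₂(21800000.0000) ≈ 24.3778.
Hence n = 25.

25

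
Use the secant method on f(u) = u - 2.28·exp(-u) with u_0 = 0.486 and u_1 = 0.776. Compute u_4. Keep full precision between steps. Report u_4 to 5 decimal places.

0.91405

f(u_0) = -0.916387, f(u_1) = -0.273355
u_2 = 0.776000 - (-0.273355)·(0.776000 - 0.486000)/(-0.273355 - (-0.916387)) = 0.899280; f(u_2) = -0.028367
u_3 = 0.899280 - (-0.028367)·(0.899280 - 0.776000)/(-0.028367 - (-0.273355)) = 0.913554; f(u_3) = -0.000945
u_4 = 0.913554 - (-0.000945)·(0.913554 - 0.899280)/(-0.000945 - (-0.028367)) = 0.914046; f(u_4) = -0.000003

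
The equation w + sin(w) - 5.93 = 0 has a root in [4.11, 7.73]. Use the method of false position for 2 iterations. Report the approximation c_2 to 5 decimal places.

6.13377

f(4.110000) = -2.643984, f(7.730000) = 2.792324
step 1: c = 5.870611, f(c) = -0.460358 < 0 → new bracket [5.870611, 7.730000]
step 2: c = 6.133774, f(c) = 0.054917 > 0 → new bracket [5.870611, 6.133774]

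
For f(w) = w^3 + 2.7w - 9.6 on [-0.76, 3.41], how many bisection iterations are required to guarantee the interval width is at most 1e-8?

29

Initial width b − a = 3.41 − -0.76 = 4.170000.
After n steps the width is (b−a)/2^n; need (b−a)/2^n ≤ 1e-8.
So n ≥ log₂(4.170000/1e-8) = log₂(417000000.0000) ≈ 28.6355.
Hence n = 29.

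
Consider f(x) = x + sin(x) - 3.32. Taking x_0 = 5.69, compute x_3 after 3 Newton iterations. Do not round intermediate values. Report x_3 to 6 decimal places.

4.196056

Newton update: x ← x − f(x)/f'(x).
f'(x) = 1 + cos(x)
x_0 = 5.690000: f = 1.810995, f' = 1.829164 → x_1 = 5.690000 - (1.810995)/(1.829164) = 4.699933
x_1 = 4.699933: f = 0.380011, f' = 0.987544 → x_2 = 4.699933 - (0.380011)/(0.987544) = 4.315129
x_2 = 4.315129: f = 0.073005, f' = 0.613107 → x_3 = 4.315129 - (0.073005)/(0.613107) = 4.196056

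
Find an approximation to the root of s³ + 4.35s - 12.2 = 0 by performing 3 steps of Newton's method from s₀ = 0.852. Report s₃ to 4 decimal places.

Newton update: s ← s − f(s)/f'(s).
f'(s) = 3s² + 4.35
s_0 = 0.852000: f = -7.875330, f' = 6.527712 → s_1 = 0.852000 - (-7.875330)/(6.527712) = 2.058446
s_1 = 2.058446: f = 5.476282, f' = 17.061596 → s_2 = 2.058446 - (5.476282)/(17.061596) = 1.737474
s_2 = 1.737474: f = 0.603132, f' = 13.406452 → s_3 = 1.737474 - (0.603132)/(13.406452) = 1.692486

1.6925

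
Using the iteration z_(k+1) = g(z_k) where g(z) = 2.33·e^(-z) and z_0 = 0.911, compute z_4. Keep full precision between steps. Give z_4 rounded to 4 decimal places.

0.9146

z_1 = g(0.911000) = 0.936944
z_2 = g(0.936944) = 0.912949
z_3 = g(0.912949) = 0.935120
z_4 = g(0.935120) = 0.914615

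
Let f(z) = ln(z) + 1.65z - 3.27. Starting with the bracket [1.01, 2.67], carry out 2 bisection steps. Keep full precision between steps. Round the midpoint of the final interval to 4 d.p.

f(1.010000) = -1.593550, f(2.670000) = 2.117578 (opposite signs)
step 1: m = 1.840000, f(m) = 0.375766 > 0 → root in [1.010000, 1.840000]
step 2: m = 1.425000, f(m) = -0.564578 < 0 → root in [1.425000, 1.840000]
Midpoint of [1.425000, 1.840000] = 1.632500

1.6325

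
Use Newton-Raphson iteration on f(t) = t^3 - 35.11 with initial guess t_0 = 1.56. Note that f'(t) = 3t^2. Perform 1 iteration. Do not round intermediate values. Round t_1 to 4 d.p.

5.8491

t_0 = 1.560000: f = -31.313584, f' = 7.300800 → t_1 = 1.560000 - (-31.313584)/(7.300800) = 5.849062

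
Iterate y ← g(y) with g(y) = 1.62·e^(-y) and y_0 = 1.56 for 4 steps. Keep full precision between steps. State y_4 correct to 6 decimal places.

0.971220

y_1 = g(1.560000) = 0.340420
y_2 = g(0.340420) = 1.152583
y_3 = g(1.152583) = 0.511628
y_4 = g(0.511628) = 0.971220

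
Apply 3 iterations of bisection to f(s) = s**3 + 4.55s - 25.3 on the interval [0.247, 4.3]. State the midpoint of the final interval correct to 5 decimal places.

2.52681

f(0.247000) = -24.161081, f(4.300000) = 73.772000 (opposite signs)
step 1: m = 2.273500, f(m) = -3.204303 < 0 → root in [2.273500, 4.300000]
step 2: m = 3.286750, f(m) = 25.160571 > 0 → root in [2.273500, 3.286750]
step 3: m = 2.780125, f(m) = 8.837419 > 0 → root in [2.273500, 2.780125]
Midpoint of [2.273500, 2.780125] = 2.526813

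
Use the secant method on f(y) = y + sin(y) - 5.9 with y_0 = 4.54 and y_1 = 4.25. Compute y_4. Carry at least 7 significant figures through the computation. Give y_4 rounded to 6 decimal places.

f(y_0) = -2.345178, f(y_1) = -2.544989
y_2 = 4.250000 - (-2.544989)·(4.250000 - 4.540000)/(-2.544989 - (-2.345178)) = 7.943714; f(y_2) = 3.039691
y_3 = 7.943714 - (3.039691)·(7.943714 - 4.250000)/(3.039691 - (-2.544989)) = 5.933259; f(y_3) = -0.309569
y_4 = 5.933259 - (-0.309569)·(5.933259 - 7.943714)/(-0.309569 - (3.039691)) = 6.119084; f(y_4) = 0.055718

6.119084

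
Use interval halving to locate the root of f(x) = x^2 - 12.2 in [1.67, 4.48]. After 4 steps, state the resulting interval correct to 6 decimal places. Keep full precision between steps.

[3.426250, 3.601875]

f(1.670000) = -9.411100, f(4.480000) = 7.870400 (opposite signs)
step 1: m = 3.075000, f(m) = -2.744375 < 0 → root in [3.075000, 4.480000]
step 2: m = 3.777500, f(m) = 2.069506 > 0 → root in [3.075000, 3.777500]
step 3: m = 3.426250, f(m) = -0.460811 < 0 → root in [3.426250, 3.777500]
step 4: m = 3.601875, f(m) = 0.773504 > 0 → root in [3.426250, 3.601875]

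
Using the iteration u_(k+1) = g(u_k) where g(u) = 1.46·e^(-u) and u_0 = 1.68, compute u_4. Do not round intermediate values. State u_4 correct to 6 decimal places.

0.903330

u_1 = g(1.680000) = 0.272106
u_2 = g(0.272106) = 1.112189
u_3 = g(1.112189) = 0.480104
u_4 = g(0.480104) = 0.903330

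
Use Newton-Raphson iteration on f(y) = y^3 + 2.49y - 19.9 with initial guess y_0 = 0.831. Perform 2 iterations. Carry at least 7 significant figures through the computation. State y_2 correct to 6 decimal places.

3.260482

Newton update: y ← y − f(y)/f'(y).
f'(y) = 3y^2 + 2.49
y_0 = 0.831000: f = -17.256954, f' = 4.561683 → y_1 = 0.831000 - (-17.256954)/(4.561683) = 4.614023
y_1 = 4.614023: f = 89.817844, f' = 66.357637 → y_2 = 4.614023 - (89.817844)/(66.357637) = 3.260482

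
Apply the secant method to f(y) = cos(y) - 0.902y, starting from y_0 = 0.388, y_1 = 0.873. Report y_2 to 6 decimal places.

Secant update: y_(k+1) = y_k − f(y_k)·(y_k − y_(k-1))/(f(y_k) − f(y_(k-1))).
f(y_0) = 0.575692, f(y_1) = -0.144915
y_2 = 0.873000 - (-0.144915)·(0.873000 - 0.388000)/(-0.144915 - (0.575692)) = 0.775466; f(y_2) = 0.014625

0.775466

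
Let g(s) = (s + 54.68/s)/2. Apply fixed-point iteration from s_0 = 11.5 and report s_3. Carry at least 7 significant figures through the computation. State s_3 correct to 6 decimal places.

7.394666

s_1 = g(11.500000) = 8.127391
s_2 = g(8.127391) = 7.427629
s_3 = g(7.427629) = 7.394666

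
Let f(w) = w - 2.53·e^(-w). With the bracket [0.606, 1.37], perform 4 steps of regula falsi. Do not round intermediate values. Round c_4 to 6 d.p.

f(0.606000) = -0.774187, f(1.370000) = 0.727109
step 1: c = 0.999979, f(c) = 0.069224 > 0 → new bracket [0.606000, 0.999979]
step 2: c = 0.967642, f(c) = 0.006299 > 0 → new bracket [0.606000, 0.967642]
step 3: c = 0.964724, f(c) = 0.000570 > 0 → new bracket [0.606000, 0.964724]
step 4: c = 0.964460, f(c) = 0.000052 > 0 → new bracket [0.606000, 0.964460]

0.964460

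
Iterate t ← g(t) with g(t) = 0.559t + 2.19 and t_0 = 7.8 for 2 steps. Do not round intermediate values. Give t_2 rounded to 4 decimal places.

5.8516

t_1 = g(7.800000) = 6.550200
t_2 = g(6.550200) = 5.851562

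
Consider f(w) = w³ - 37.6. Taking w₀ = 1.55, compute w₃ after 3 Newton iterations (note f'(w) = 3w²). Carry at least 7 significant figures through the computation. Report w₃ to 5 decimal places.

w_0 = 1.550000: f = -33.876125, f' = 7.207500 → w_1 = 1.550000 - (-33.876125)/(7.207500) = 6.250121
w_1 = 6.250121: f = 206.554852, f' = 117.192053 → w_2 = 6.250121 - (206.554852)/(117.192053) = 4.487588
w_2 = 4.487588: f = 52.773077, f' = 60.415351 → w_3 = 4.487588 - (52.773077)/(60.415351) = 3.614084

3.61408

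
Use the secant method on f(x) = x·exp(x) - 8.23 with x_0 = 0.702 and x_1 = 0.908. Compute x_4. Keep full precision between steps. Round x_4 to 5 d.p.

1.46934

f(x_0) = -6.813515, f(x_1) = -5.978742
x_2 = 0.908000 - (-5.978742)·(0.908000 - 0.702000)/(-5.978742 - (-6.813515)) = 2.383396; f(x_2) = 17.609953
x_3 = 2.383396 - (17.609953)·(2.383396 - 0.908000)/(17.609953 - (-5.978742)) = 1.281951; f(x_3) = -3.610282
x_4 = 1.281951 - (-3.610282)·(1.281951 - 2.383396)/(-3.610282 - (17.609953)) = 1.469344; f(x_4) = -1.843669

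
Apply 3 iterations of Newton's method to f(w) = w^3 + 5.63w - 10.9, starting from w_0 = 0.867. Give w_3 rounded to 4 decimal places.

1.4236

Newton update: w ← w − f(w)/f'(w).
f'(w) = 3w^2 + 5.63
w_0 = 0.867000: f = -5.367076, f' = 7.885067 → w_1 = 0.867000 - (-5.367076)/(7.885067) = 1.547663
w_1 = 1.547663: f = 1.520403, f' = 12.815785 → w_2 = 1.547663 - (1.520403)/(12.815785) = 1.429028
w_2 = 1.429028: f = 0.063677, f' = 11.756364 → w_3 = 1.429028 - (0.063677)/(11.756364) = 1.423612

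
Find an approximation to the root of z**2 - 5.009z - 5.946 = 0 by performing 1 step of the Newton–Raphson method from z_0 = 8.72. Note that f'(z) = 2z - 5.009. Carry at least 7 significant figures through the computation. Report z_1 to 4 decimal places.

6.5952

Newton update: z ← z − f(z)/f'(z).
z_0 = 8.720000: f = 26.413920, f' = 12.431000 → z_1 = 8.720000 - (26.413920)/(12.431000) = 6.595157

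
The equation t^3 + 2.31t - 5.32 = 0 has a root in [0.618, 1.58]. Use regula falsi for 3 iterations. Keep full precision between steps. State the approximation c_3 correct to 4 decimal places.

f(0.618000) = -3.656391, f(1.580000) = 2.274112
step 1: c = 1.211111, f(c) = -0.745886 < 0 → new bracket [1.211111, 1.580000]
step 2: c = 1.302220, f(c) = -0.103595 < 0 → new bracket [1.302220, 1.580000]
step 3: c = 1.314323, f(c) = -0.013494 < 0 → new bracket [1.314323, 1.580000]

1.3143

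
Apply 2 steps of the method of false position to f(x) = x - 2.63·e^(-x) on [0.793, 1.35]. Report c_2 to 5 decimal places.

f(0.793000) = -0.397036, f(1.350000) = 0.668198
step 1: c = 1.000606, f(c) = 0.033670 > 0 → new bracket [0.793000, 1.000606]
step 2: c = 0.984377, f(c) = 0.001620 > 0 → new bracket [0.793000, 0.984377]

0.98438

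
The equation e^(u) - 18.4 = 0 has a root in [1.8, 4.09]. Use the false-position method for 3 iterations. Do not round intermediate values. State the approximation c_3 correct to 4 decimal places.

2.7677

False-position update: c = (a·f(b) − b·f(a))/(f(b) − f(a)); replace the endpoint whose sign matches f(c).
f(1.800000) = -12.350353, f(4.090000) = 41.339892
step 1: c = 2.326768, f(c) = -8.155222 < 0 → new bracket [2.326768, 4.090000]
step 2: c = 2.617293, f(c) = -4.701413 < 0 → new bracket [2.617293, 4.090000]
step 3: c = 2.767675, f(c) = -2.478424 < 0 → new bracket [2.767675, 4.090000]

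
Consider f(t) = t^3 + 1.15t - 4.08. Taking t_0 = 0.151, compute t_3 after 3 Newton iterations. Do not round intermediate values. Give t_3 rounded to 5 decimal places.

Newton update: t ← t − f(t)/f'(t).
f'(t) = 3t^2 + 1.15
t_0 = 0.151000: f = -3.902907, f' = 1.218403 → t_1 = 0.151000 - (-3.902907)/(1.218403) = 3.354297
t_1 = 3.354297: f = 37.517682, f' = 34.903931 → t_2 = 3.354297 - (37.517682)/(34.903931) = 2.279413
t_2 = 2.279413: f = 10.384528, f' = 16.737173 → t_3 = 2.279413 - (10.384528)/(16.737173) = 1.658966

1.65897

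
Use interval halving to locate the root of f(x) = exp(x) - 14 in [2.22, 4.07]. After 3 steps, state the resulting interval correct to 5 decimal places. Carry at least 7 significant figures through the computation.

[2.45125, 2.68250]

f(2.220000) = -4.792669, f(4.070000) = 44.556963 (opposite signs)
step 1: m = 3.145000, f(m) = 9.219675 > 0 → root in [2.220000, 3.145000]
step 2: m = 2.682500, f(m) = 0.621602 > 0 → root in [2.220000, 2.682500]
step 3: m = 2.451250, f(m) = -2.397159 < 0 → root in [2.451250, 2.682500]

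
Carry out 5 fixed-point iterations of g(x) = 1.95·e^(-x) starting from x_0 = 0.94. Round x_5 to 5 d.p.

x_1 = g(0.940000) = 0.761724
x_2 = g(0.761724) = 0.910378
x_3 = g(0.910378) = 0.784625
x_4 = g(0.784625) = 0.889767
x_5 = g(0.889767) = 0.800965

0.80097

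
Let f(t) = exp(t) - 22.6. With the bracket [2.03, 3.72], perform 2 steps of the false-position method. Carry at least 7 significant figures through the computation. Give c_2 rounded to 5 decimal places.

False-position update: c = (a·f(b) − b·f(a))/(f(b) − f(a)); replace the endpoint whose sign matches f(c).
f(2.030000) = -14.985914, f(3.720000) = 18.664394
step 1: c = 2.782629, f(c) = -6.438548 < 0 → new bracket [2.782629, 3.720000]
step 2: c = 3.023051, f(c) = -2.046088 < 0 → new bracket [3.023051, 3.720000]

3.02305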